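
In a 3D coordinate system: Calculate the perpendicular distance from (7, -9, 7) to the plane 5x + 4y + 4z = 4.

distance = |a·x₀ + b·y₀ + c·z₀ - d| / √(a² + b² + c²)
  = |5·7 + 4·(-9) + 4·7 - 4| / √(5² + 4² + 4²)
  = |35 - 36 + 28 - 4| / √(25 + 16 + 16)
  = |23| / √57
  = 23 / 7.55
  ≈ 3.046

3.046


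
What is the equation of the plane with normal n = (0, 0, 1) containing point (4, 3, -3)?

The plane through P with normal n = (a, b, c) satisfies n·(r - P) = 0,
i.e. ax + by + cz = a·x₀ + b·y₀ + c·z₀.
d = 0·4 + 0·3 + 1·(-3)
  = 0 + 0 - 3
  = -3
Equation: z = -3

z = -3


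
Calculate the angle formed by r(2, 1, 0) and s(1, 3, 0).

r·s = 2·1 + 1·3 + 0·0 = 2 + 3 + 0 = 5
|r| = √(2² + 1² + 0²) = √5 ≈ 2.236
|s| = √(1² + 3² + 0²) = √10 ≈ 3.162
cos θ = (r·s)/(|r||s|) = 5/(2.236·3.162) ≈ 0.7071
θ = arccos(0.7071) ≈ 45°

45°


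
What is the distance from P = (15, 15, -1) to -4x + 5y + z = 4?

distance = |a·x₀ + b·y₀ + c·z₀ - d| / √(a² + b² + c²)
  = |(-4)·15 + 5·15 + 1·(-1) - 4| / √((-4)² + 5² + 1²)
  = |-60 + 75 - 1 - 4| / √(16 + 25 + 1)
  = |10| / √42
  = 10 / 6.481
  ≈ 1.543

1.543


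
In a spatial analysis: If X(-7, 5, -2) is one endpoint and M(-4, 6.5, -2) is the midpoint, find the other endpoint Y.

Y = 2M - X
  = (2·(-4) - (-7), 2·6.5 - 5, 2·(-2) - (-2))
  = (-8 + 7, 13 - 5, -4 + 2)
  = (-1, 8, -2)

(-1, 8, -2)


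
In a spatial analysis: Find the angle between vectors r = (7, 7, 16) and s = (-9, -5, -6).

r·s = 7·(-9) + 7·(-5) + 16·(-6) = -63 - 35 - 96 = -194
|r| = √(7² + 7² + 16²) = √354 ≈ 18.81
|s| = √((-9)² + (-5)² + (-6)²) = √142 ≈ 11.92
cos θ = (r·s)/(|r||s|) = -194/(18.81·11.92) ≈ -0.8653
θ = arccos(-0.8653) ≈ 149.9°

149.9°


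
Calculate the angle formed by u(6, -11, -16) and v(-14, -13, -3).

u·v = 6·(-14) + (-11)·(-13) + (-16)·(-3) = -84 + 143 + 48 = 107
|u| = √(6² + (-11)² + (-16)²) = √413 ≈ 20.32
|v| = √((-14)² + (-13)² + (-3)²) = √374 ≈ 19.34
cos θ = (u·v)/(|u||v|) = 107/(20.32·19.34) ≈ 0.2723
θ = arccos(0.2723) ≈ 74.2°

74.2°


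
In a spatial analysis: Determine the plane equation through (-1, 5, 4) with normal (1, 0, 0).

The plane through P with normal n = (a, b, c) satisfies n·(r - P) = 0,
i.e. ax + by + cz = a·x₀ + b·y₀ + c·z₀.
d = 1·(-1) + 0·5 + 0·4
  = -1 + 0 + 0
  = -1
Equation: x = -1

x = -1


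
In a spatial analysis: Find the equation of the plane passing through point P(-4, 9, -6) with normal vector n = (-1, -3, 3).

The plane through P with normal n = (a, b, c) satisfies n·(r - P) = 0,
i.e. ax + by + cz = a·x₀ + b·y₀ + c·z₀.
d = (-1)·(-4) + (-3)·9 + 3·(-6)
  = 4 - 27 - 18
  = -41
Equation: -x - 3y + 3z = -41

-x - 3y + 3z = -41


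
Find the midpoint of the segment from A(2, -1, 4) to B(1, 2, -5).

M = ((x₁+x₂)/2, (y₁+y₂)/2, (z₁+z₂)/2)
  = ((2 + 1)/2, (-1 + 2)/2, (4 - 5)/2)
  = (3/2, 1/2, -1/2)
  = (1.5, 0.5, -0.5)

(1.5, 0.5, -0.5)


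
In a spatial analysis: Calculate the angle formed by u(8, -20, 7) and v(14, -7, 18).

u·v = 8·14 + (-20)·(-7) + 7·18 = 112 + 140 + 126 = 378
|u| = √(8² + (-20)² + 7²) = √513 ≈ 22.65
|v| = √(14² + (-7)² + 18²) = √569 ≈ 23.85
cos θ = (u·v)/(|u||v|) = 378/(22.65·23.85) ≈ 0.6996
θ = arccos(0.6996) ≈ 45.6°

45.6°


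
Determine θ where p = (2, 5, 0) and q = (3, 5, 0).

p·q = 2·3 + 5·5 + 0·0 = 6 + 25 + 0 = 31
|p| = √(2² + 5² + 0²) = √29 ≈ 5.385
|q| = √(3² + 5² + 0²) = √34 ≈ 5.831
cos θ = (p·q)/(|p||q|) = 31/(5.385·5.831) ≈ 0.9872
θ = arccos(0.9872) ≈ 9.162°

9.162°


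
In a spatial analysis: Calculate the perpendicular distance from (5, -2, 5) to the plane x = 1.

distance = |a·x₀ + b·y₀ + c·z₀ - d| / √(a² + b² + c²)
  = |1·5 + 0·(-2) + 0·5 - 1| / √(1² + 0² + 0²)
  = |5 + 0 + 0 - 1| / √(1 + 0 + 0)
  = |4| / √1
  = 4 / 1
  ≈ 4

4


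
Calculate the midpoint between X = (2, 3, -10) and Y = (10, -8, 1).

M = ((x₁+x₂)/2, (y₁+y₂)/2, (z₁+z₂)/2)
  = ((2 + 10)/2, (3 - 8)/2, (-10 + 1)/2)
  = (12/2, -5/2, -9/2)
  = (6, -2.5, -4.5)

(6, -2.5, -4.5)


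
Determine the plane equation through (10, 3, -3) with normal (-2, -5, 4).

The plane through P with normal n = (a, b, c) satisfies n·(r - P) = 0,
i.e. ax + by + cz = a·x₀ + b·y₀ + c·z₀.
d = (-2)·10 + (-5)·3 + 4·(-3)
  = -20 - 15 - 12
  = -47
Equation: -2x - 5y + 4z = -47

-2x - 5y + 4z = -47


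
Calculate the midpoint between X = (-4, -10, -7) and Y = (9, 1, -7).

M = ((x₁+x₂)/2, (y₁+y₂)/2, (z₁+z₂)/2)
  = ((-4 + 9)/2, (-10 + 1)/2, (-7 - 7)/2)
  = (5/2, -9/2, -14/2)
  = (2.5, -4.5, -7)

(2.5, -4.5, -7)


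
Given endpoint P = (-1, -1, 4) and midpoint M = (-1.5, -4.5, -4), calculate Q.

Q = 2M - P
  = (2·(-1.5) - (-1), 2·(-4.5) - (-1), 2·(-4) - 4)
  = (-3 + 1, -9 + 1, -8 - 4)
  = (-2, -8, -12)

(-2, -8, -12)


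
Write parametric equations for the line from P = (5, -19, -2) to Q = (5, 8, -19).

Direction vector d = Q - P = (5 - 5, 8 + 19, -19 + 2) = (0, 27, -17)
Parametric form r = P + t·d:
x = 5, y = -19 + 27t, z = -2 - 17t

x = 5, y = -19 + 27t, z = -2 - 17t


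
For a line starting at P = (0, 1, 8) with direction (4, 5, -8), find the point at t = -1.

P(t) = P + t·d
  = (0 + 4·(-1), 1 + 5·(-1), 8 + (-8)·(-1))
  = (0 - 4, 1 - 5, 8 + 8)
  = (-4, -4, 16)

(-4, -4, 16)


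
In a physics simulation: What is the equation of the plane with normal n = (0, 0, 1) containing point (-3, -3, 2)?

The plane through P with normal n = (a, b, c) satisfies n·(r - P) = 0,
i.e. ax + by + cz = a·x₀ + b·y₀ + c·z₀.
d = 0·(-3) + 0·(-3) + 1·2
  = 0 + 0 + 2
  = 2
Equation: z = 2

z = 2


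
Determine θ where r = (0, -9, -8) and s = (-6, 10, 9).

r·s = 0·(-6) + (-9)·10 + (-8)·9 = 0 - 90 - 72 = -162
|r| = √(0² + (-9)² + (-8)²) = √145 ≈ 12.04
|s| = √((-6)² + 10² + 9²) = √217 ≈ 14.73
cos θ = (r·s)/(|r||s|) = -162/(12.04·14.73) ≈ -0.9133
θ = arccos(-0.9133) ≈ 156°

156°


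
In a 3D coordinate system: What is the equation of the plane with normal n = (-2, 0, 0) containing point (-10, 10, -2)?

The plane through P with normal n = (a, b, c) satisfies n·(r - P) = 0,
i.e. ax + by + cz = a·x₀ + b·y₀ + c·z₀.
d = (-2)·(-10) + 0·10 + 0·(-2)
  = 20 + 0 + 0
  = 20
Equation: -2x = 20

-2x = 20


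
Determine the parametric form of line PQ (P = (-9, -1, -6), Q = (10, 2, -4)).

Direction vector d = Q - P = (10 + 9, 2 + 1, -4 + 6) = (19, 3, 2)
Parametric form r = P + t·d:
x = -9 + 19t, y = -1 + 3t, z = -6 + 2t

x = -9 + 19t, y = -1 + 3t, z = -6 + 2t


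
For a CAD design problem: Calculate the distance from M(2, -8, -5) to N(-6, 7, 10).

d = √[(x₂-x₁)² + (y₂-y₁)² + (z₂-z₁)²]
  = √[(-8)² + 15² + 15²]
  = √[64 + 225 + 225]
  = √514
  ≈ 22.67

22.67


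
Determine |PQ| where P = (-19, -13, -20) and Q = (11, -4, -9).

d = √[(x₂-x₁)² + (y₂-y₁)² + (z₂-z₁)²]
  = √[30² + 9² + 11²]
  = √[900 + 81 + 121]
  = √1102
  ≈ 33.2

33.2


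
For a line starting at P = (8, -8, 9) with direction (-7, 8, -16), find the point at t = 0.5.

P(t) = P + t·d
  = (8 + (-7)·0.5, -8 + 8·0.5, 9 + (-16)·0.5)
  = (8 - 3.5, -8 + 4, 9 - 8)
  = (4.5, -4, 1)

(4.5, -4, 1)


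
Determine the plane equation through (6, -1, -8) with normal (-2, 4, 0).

The plane through P with normal n = (a, b, c) satisfies n·(r - P) = 0,
i.e. ax + by + cz = a·x₀ + b·y₀ + c·z₀.
d = (-2)·6 + 4·(-1) + 0·(-8)
  = -12 - 4 + 0
  = -16
Equation: -2x + 4y = -16

-2x + 4y = -16


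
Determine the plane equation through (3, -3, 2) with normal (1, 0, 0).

The plane through P with normal n = (a, b, c) satisfies n·(r - P) = 0,
i.e. ax + by + cz = a·x₀ + b·y₀ + c·z₀.
d = 1·3 + 0·(-3) + 0·2
  = 3 + 0 + 0
  = 3
Equation: x = 3

x = 3


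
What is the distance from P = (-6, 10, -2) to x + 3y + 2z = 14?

distance = |a·x₀ + b·y₀ + c·z₀ - d| / √(a² + b² + c²)
  = |1·(-6) + 3·10 + 2·(-2) - 14| / √(1² + 3² + 2²)
  = |-6 + 30 - 4 - 14| / √(1 + 9 + 4)
  = |6| / √14
  = 6 / 3.742
  ≈ 1.604

1.604


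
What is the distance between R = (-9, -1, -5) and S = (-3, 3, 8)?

d = √[(x₂-x₁)² + (y₂-y₁)² + (z₂-z₁)²]
  = √[6² + 4² + 13²]
  = √[36 + 16 + 169]
  = √221
  ≈ 14.87

14.87


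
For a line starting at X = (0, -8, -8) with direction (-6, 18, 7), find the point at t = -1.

P(t) = X + t·d
  = (0 + (-6)·(-1), -8 + 18·(-1), -8 + 7·(-1))
  = (0 + 6, -8 - 18, -8 - 7)
  = (6, -26, -15)

(6, -26, -15)


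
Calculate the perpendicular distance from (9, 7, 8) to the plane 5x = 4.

distance = |a·x₀ + b·y₀ + c·z₀ - d| / √(a² + b² + c²)
  = |5·9 + 0·7 + 0·8 - 4| / √(5² + 0² + 0²)
  = |45 + 0 + 0 - 4| / √(25 + 0 + 0)
  = |41| / √25
  = 41 / 5
  ≈ 8.2

8.2


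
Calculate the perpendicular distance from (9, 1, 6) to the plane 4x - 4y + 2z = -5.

distance = |a·x₀ + b·y₀ + c·z₀ - d| / √(a² + b² + c²)
  = |4·9 + (-4)·1 + 2·6 - (-5)| / √(4² + (-4)² + 2²)
  = |36 - 4 + 12 + 5| / √(16 + 16 + 4)
  = |49| / √36
  = 49 / 6
  ≈ 8.167

8.167


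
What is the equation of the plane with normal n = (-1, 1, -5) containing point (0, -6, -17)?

The plane through P with normal n = (a, b, c) satisfies n·(r - P) = 0,
i.e. ax + by + cz = a·x₀ + b·y₀ + c·z₀.
d = (-1)·0 + 1·(-6) + (-5)·(-17)
  = 0 - 6 + 85
  = 79
Equation: -x + y - 5z = 79

-x + y - 5z = 79


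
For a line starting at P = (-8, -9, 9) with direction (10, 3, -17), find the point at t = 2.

P(t) = P + t·d
  = (-8 + 10·2, -9 + 3·2, 9 + (-17)·2)
  = (-8 + 20, -9 + 6, 9 - 34)
  = (12, -3, -25)

(12, -3, -25)


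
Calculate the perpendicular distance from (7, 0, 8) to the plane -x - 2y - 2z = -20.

distance = |a·x₀ + b·y₀ + c·z₀ - d| / √(a² + b² + c²)
  = |(-1)·7 + (-2)·0 + (-2)·8 - (-20)| / √((-1)² + (-2)² + (-2)²)
  = |-7 + 0 - 16 + 20| / √(1 + 4 + 4)
  = |-3| / √9
  = 3 / 3
  ≈ 1

1


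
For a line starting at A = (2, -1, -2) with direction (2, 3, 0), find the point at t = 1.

P(t) = A + t·d
  = (2 + 2·1, -1 + 3·1, -2 + 0·1)
  = (2 + 2, -1 + 3, -2 + 0)
  = (4, 2, -2)

(4, 2, -2)


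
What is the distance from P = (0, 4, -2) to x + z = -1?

distance = |a·x₀ + b·y₀ + c·z₀ - d| / √(a² + b² + c²)
  = |1·0 + 0·4 + 1·(-2) - (-1)| / √(1² + 0² + 1²)
  = |0 + 0 - 2 + 1| / √(1 + 0 + 1)
  = |-1| / √2
  = 1 / 1.414
  ≈ 0.7071

0.7071


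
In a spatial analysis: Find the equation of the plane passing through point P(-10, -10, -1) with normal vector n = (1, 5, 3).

The plane through P with normal n = (a, b, c) satisfies n·(r - P) = 0,
i.e. ax + by + cz = a·x₀ + b·y₀ + c·z₀.
d = 1·(-10) + 5·(-10) + 3·(-1)
  = -10 - 50 - 3
  = -63
Equation: x + 5y + 3z = -63

x + 5y + 3z = -63


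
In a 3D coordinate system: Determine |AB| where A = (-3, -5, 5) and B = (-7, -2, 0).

d = √[(x₂-x₁)² + (y₂-y₁)² + (z₂-z₁)²]
  = √[(-4)² + 3² + (-5)²]
  = √[16 + 9 + 25]
  = √50
  ≈ 7.071

7.071


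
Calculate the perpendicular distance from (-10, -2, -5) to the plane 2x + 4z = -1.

distance = |a·x₀ + b·y₀ + c·z₀ - d| / √(a² + b² + c²)
  = |2·(-10) + 0·(-2) + 4·(-5) - (-1)| / √(2² + 0² + 4²)
  = |-20 + 0 - 20 + 1| / √(4 + 0 + 16)
  = |-39| / √20
  = 39 / 4.472
  ≈ 8.721

8.721


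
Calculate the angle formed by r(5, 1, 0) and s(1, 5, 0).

r·s = 5·1 + 1·5 + 0·0 = 5 + 5 + 0 = 10
|r| = √(5² + 1² + 0²) = √26 ≈ 5.099
|s| = √(1² + 5² + 0²) = √26 ≈ 5.099
cos θ = (r·s)/(|r||s|) = 10/(5.099·5.099) ≈ 0.3846
θ = arccos(0.3846) ≈ 67.38°

67.38°


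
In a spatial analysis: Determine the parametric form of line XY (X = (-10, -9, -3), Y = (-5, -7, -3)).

Direction vector d = Y - X = (-5 + 10, -7 + 9, -3 + 3) = (5, 2, 0)
Parametric form r = X + t·d:
x = -10 + 5t, y = -9 + 2t, z = -3

x = -10 + 5t, y = -9 + 2t, z = -3


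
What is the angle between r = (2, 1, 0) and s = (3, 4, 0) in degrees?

r·s = 2·3 + 1·4 + 0·0 = 6 + 4 + 0 = 10
|r| = √(2² + 1² + 0²) = √5 ≈ 2.236
|s| = √(3² + 4² + 0²) = √25 ≈ 5
cos θ = (r·s)/(|r||s|) = 10/(2.236·5) ≈ 0.8944
θ = arccos(0.8944) ≈ 26.57°

26.57°


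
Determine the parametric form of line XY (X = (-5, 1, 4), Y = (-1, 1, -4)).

Direction vector d = Y - X = (-1 + 5, 1 - 1, -4 - 4) = (4, 0, -8)
Parametric form r = X + t·d:
x = -5 + 4t, y = 1, z = 4 - 8t

x = -5 + 4t, y = 1, z = 4 - 8t


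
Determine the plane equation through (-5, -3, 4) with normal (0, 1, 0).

The plane through P with normal n = (a, b, c) satisfies n·(r - P) = 0,
i.e. ax + by + cz = a·x₀ + b·y₀ + c·z₀.
d = 0·(-5) + 1·(-3) + 0·4
  = 0 - 3 + 0
  = -3
Equation: y = -3

y = -3


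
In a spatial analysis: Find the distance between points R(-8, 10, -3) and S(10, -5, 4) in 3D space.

d = √[(x₂-x₁)² + (y₂-y₁)² + (z₂-z₁)²]
  = √[18² + (-15)² + 7²]
  = √[324 + 225 + 49]
  = √598
  ≈ 24.45

24.45


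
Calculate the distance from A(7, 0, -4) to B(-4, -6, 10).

d = √[(x₂-x₁)² + (y₂-y₁)² + (z₂-z₁)²]
  = √[(-11)² + (-6)² + 14²]
  = √[121 + 36 + 196]
  = √353
  ≈ 18.79

18.79


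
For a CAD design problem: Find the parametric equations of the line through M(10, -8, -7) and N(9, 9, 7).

Direction vector d = N - M = (9 - 10, 9 + 8, 7 + 7) = (-1, 17, 14)
Parametric form r = M + t·d:
x = 10 - t, y = -8 + 17t, z = -7 + 14t

x = 10 - t, y = -8 + 17t, z = -7 + 14t


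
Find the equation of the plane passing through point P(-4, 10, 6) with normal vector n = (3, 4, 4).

The plane through P with normal n = (a, b, c) satisfies n·(r - P) = 0,
i.e. ax + by + cz = a·x₀ + b·y₀ + c·z₀.
d = 3·(-4) + 4·10 + 4·6
  = -12 + 40 + 24
  = 52
Equation: 3x + 4y + 4z = 52

3x + 4y + 4z = 52


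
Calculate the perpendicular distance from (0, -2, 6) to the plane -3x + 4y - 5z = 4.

distance = |a·x₀ + b·y₀ + c·z₀ - d| / √(a² + b² + c²)
  = |(-3)·0 + 4·(-2) + (-5)·6 - 4| / √((-3)² + 4² + (-5)²)
  = |0 - 8 - 30 - 4| / √(9 + 16 + 25)
  = |-42| / √50
  = 42 / 7.071
  ≈ 5.94

5.94


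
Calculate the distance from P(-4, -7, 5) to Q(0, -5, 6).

d = √[(x₂-x₁)² + (y₂-y₁)² + (z₂-z₁)²]
  = √[4² + 2² + 1²]
  = √[16 + 4 + 1]
  = √21
  ≈ 4.583

4.583


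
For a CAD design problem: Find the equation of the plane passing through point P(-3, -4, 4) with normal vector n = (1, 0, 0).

The plane through P with normal n = (a, b, c) satisfies n·(r - P) = 0,
i.e. ax + by + cz = a·x₀ + b·y₀ + c·z₀.
d = 1·(-3) + 0·(-4) + 0·4
  = -3 + 0 + 0
  = -3
Equation: x = -3

x = -3


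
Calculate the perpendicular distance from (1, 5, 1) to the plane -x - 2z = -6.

distance = |a·x₀ + b·y₀ + c·z₀ - d| / √(a² + b² + c²)
  = |(-1)·1 + 0·5 + (-2)·1 - (-6)| / √((-1)² + 0² + (-2)²)
  = |-1 + 0 - 2 + 6| / √(1 + 0 + 4)
  = |3| / √5
  = 3 / 2.236
  ≈ 1.342

1.342


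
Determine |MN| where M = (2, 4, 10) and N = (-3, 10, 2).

d = √[(x₂-x₁)² + (y₂-y₁)² + (z₂-z₁)²]
  = √[(-5)² + 6² + (-8)²]
  = √[25 + 36 + 64]
  = √125
  ≈ 11.18

11.18


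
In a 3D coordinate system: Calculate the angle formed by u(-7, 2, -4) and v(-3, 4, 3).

u·v = (-7)·(-3) + 2·4 + (-4)·3 = 21 + 8 - 12 = 17
|u| = √((-7)² + 2² + (-4)²) = √69 ≈ 8.307
|v| = √((-3)² + 4² + 3²) = √34 ≈ 5.831
cos θ = (u·v)/(|u||v|) = 17/(8.307·5.831) ≈ 0.351
θ = arccos(0.351) ≈ 69.45°

69.45°


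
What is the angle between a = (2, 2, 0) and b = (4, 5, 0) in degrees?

a·b = 2·4 + 2·5 + 0·0 = 8 + 10 + 0 = 18
|a| = √(2² + 2² + 0²) = √8 ≈ 2.828
|b| = √(4² + 5² + 0²) = √41 ≈ 6.403
cos θ = (a·b)/(|a||b|) = 18/(2.828·6.403) ≈ 0.9939
θ = arccos(0.9939) ≈ 6.34°

6.34°


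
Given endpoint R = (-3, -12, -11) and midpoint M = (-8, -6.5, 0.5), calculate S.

S = 2M - R
  = (2·(-8) - (-3), 2·(-6.5) - (-12), 2·0.5 - (-11))
  = (-16 + 3, -13 + 12, 1 + 11)
  = (-13, -1, 12)

(-13, -1, 12)


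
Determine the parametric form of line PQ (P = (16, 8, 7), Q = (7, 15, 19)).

Direction vector d = Q - P = (7 - 16, 15 - 8, 19 - 7) = (-9, 7, 12)
Parametric form r = P + t·d:
x = 16 - 9t, y = 8 + 7t, z = 7 + 12t

x = 16 - 9t, y = 8 + 7t, z = 7 + 12t


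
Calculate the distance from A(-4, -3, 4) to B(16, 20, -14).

d = √[(x₂-x₁)² + (y₂-y₁)² + (z₂-z₁)²]
  = √[20² + 23² + (-18)²]
  = √[400 + 529 + 324]
  = √1253
  ≈ 35.4

35.4


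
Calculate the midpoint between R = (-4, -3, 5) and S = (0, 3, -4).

M = ((x₁+x₂)/2, (y₁+y₂)/2, (z₁+z₂)/2)
  = ((-4 + 0)/2, (-3 + 3)/2, (5 - 4)/2)
  = (-4/2, 0/2, 1/2)
  = (-2, 0, 0.5)

(-2, 0, 0.5)


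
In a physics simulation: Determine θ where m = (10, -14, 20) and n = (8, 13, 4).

m·n = 10·8 + (-14)·13 + 20·4 = 80 - 182 + 80 = -22
|m| = √(10² + (-14)² + 20²) = √696 ≈ 26.38
|n| = √(8² + 13² + 4²) = √249 ≈ 15.78
cos θ = (m·n)/(|m||n|) = -22/(26.38·15.78) ≈ -0.05285
θ = arccos(-0.05285) ≈ 93.03°

93.03°


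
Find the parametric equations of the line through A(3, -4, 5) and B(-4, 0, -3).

Direction vector d = B - A = (-4 - 3, 0 + 4, -3 - 5) = (-7, 4, -8)
Parametric form r = A + t·d:
x = 3 - 7t, y = -4 + 4t, z = 5 - 8t

x = 3 - 7t, y = -4 + 4t, z = 5 - 8t


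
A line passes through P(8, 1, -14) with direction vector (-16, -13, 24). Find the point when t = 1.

P(t) = P + t·d
  = (8 + (-16)·1, 1 + (-13)·1, -14 + 24·1)
  = (8 - 16, 1 - 13, -14 + 24)
  = (-8, -12, 10)

(-8, -12, 10)


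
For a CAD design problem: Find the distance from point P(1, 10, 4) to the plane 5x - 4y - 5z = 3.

distance = |a·x₀ + b·y₀ + c·z₀ - d| / √(a² + b² + c²)
  = |5·1 + (-4)·10 + (-5)·4 - 3| / √(5² + (-4)² + (-5)²)
  = |5 - 40 - 20 - 3| / √(25 + 16 + 25)
  = |-58| / √66
  = 58 / 8.124
  ≈ 7.139

7.139


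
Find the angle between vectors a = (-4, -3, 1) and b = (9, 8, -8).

a·b = (-4)·9 + (-3)·8 + 1·(-8) = -36 - 24 - 8 = -68
|a| = √((-4)² + (-3)² + 1²) = √26 ≈ 5.099
|b| = √(9² + 8² + (-8)²) = √209 ≈ 14.46
cos θ = (a·b)/(|a||b|) = -68/(5.099·14.46) ≈ -0.9225
θ = arccos(-0.9225) ≈ 157.3°

157.3°


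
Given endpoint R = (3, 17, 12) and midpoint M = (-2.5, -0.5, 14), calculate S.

S = 2M - R
  = (2·(-2.5) - 3, 2·(-0.5) - 17, 2·14 - 12)
  = (-5 - 3, -1 - 17, 28 - 12)
  = (-8, -18, 16)

(-8, -18, 16)


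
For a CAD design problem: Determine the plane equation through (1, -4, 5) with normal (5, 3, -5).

The plane through P with normal n = (a, b, c) satisfies n·(r - P) = 0,
i.e. ax + by + cz = a·x₀ + b·y₀ + c·z₀.
d = 5·1 + 3·(-4) + (-5)·5
  = 5 - 12 - 25
  = -32
Equation: 5x + 3y - 5z = -32

5x + 3y - 5z = -32


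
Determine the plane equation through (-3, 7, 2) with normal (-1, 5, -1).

The plane through P with normal n = (a, b, c) satisfies n·(r - P) = 0,
i.e. ax + by + cz = a·x₀ + b·y₀ + c·z₀.
d = (-1)·(-3) + 5·7 + (-1)·2
  = 3 + 35 - 2
  = 36
Equation: -x + 5y - z = 36

-x + 5y - z = 36


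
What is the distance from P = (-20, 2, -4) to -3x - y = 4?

distance = |a·x₀ + b·y₀ + c·z₀ - d| / √(a² + b² + c²)
  = |(-3)·(-20) + (-1)·2 + 0·(-4) - 4| / √((-3)² + (-1)² + 0²)
  = |60 - 2 + 0 - 4| / √(9 + 1 + 0)
  = |54| / √10
  = 54 / 3.162
  ≈ 17.08

17.08


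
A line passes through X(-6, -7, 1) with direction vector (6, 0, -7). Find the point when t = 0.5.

P(t) = X + t·d
  = (-6 + 6·0.5, -7 + 0·0.5, 1 + (-7)·0.5)
  = (-6 + 3, -7 + 0, 1 - 3.5)
  = (-3, -7, -2.5)

(-3, -7, -2.5)


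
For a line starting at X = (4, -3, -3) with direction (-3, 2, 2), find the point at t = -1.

P(t) = X + t·d
  = (4 + (-3)·(-1), -3 + 2·(-1), -3 + 2·(-1))
  = (4 + 3, -3 - 2, -3 - 2)
  = (7, -5, -5)

(7, -5, -5)


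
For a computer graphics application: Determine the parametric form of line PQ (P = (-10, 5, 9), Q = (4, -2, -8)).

Direction vector d = Q - P = (4 + 10, -2 - 5, -8 - 9) = (14, -7, -17)
Parametric form r = P + t·d:
x = -10 + 14t, y = 5 - 7t, z = 9 - 17t

x = -10 + 14t, y = 5 - 7t, z = 9 - 17t


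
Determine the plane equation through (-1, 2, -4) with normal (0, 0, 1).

The plane through P with normal n = (a, b, c) satisfies n·(r - P) = 0,
i.e. ax + by + cz = a·x₀ + b·y₀ + c·z₀.
d = 0·(-1) + 0·2 + 1·(-4)
  = 0 + 0 - 4
  = -4
Equation: z = -4

z = -4


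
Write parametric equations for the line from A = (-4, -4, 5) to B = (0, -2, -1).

Direction vector d = B - A = (0 + 4, -2 + 4, -1 - 5) = (4, 2, -6)
Parametric form r = A + t·d:
x = -4 + 4t, y = -4 + 2t, z = 5 - 6t

x = -4 + 4t, y = -4 + 2t, z = 5 - 6t


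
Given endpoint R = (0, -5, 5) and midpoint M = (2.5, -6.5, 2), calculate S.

S = 2M - R
  = (2·2.5 - 0, 2·(-6.5) - (-5), 2·2 - 5)
  = (5 + 0, -13 + 5, 4 - 5)
  = (5, -8, -1)

(5, -8, -1)


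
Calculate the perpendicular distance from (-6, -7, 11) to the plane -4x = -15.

distance = |a·x₀ + b·y₀ + c·z₀ - d| / √(a² + b² + c²)
  = |(-4)·(-6) + 0·(-7) + 0·11 - (-15)| / √((-4)² + 0² + 0²)
  = |24 + 0 + 0 + 15| / √(16 + 0 + 0)
  = |39| / √16
  = 39 / 4
  ≈ 9.75

9.75


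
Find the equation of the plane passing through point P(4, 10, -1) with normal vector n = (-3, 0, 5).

The plane through P with normal n = (a, b, c) satisfies n·(r - P) = 0,
i.e. ax + by + cz = a·x₀ + b·y₀ + c·z₀.
d = (-3)·4 + 0·10 + 5·(-1)
  = -12 + 0 - 5
  = -17
Equation: -3x + 5z = -17

-3x + 5z = -17


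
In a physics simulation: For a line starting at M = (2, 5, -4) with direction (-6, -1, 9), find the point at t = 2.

P(t) = M + t·d
  = (2 + (-6)·2, 5 + (-1)·2, -4 + 9·2)
  = (2 - 12, 5 - 2, -4 + 18)
  = (-10, 3, 14)

(-10, 3, 14)


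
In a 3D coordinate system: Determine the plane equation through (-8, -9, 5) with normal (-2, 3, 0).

The plane through P with normal n = (a, b, c) satisfies n·(r - P) = 0,
i.e. ax + by + cz = a·x₀ + b·y₀ + c·z₀.
d = (-2)·(-8) + 3·(-9) + 0·5
  = 16 - 27 + 0
  = -11
Equation: -2x + 3y = -11

-2x + 3y = -11


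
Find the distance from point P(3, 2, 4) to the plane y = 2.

distance = |a·x₀ + b·y₀ + c·z₀ - d| / √(a² + b² + c²)
  = |0·3 + 1·2 + 0·4 - 2| / √(0² + 1² + 0²)
  = |0 + 2 + 0 - 2| / √(0 + 1 + 0)
  = |0| / √1
  = 0 / 1
  ≈ 0

0


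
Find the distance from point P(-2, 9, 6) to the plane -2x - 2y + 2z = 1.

distance = |a·x₀ + b·y₀ + c·z₀ - d| / √(a² + b² + c²)
  = |(-2)·(-2) + (-2)·9 + 2·6 - 1| / √((-2)² + (-2)² + 2²)
  = |4 - 18 + 12 - 1| / √(4 + 4 + 4)
  = |-3| / √12
  = 3 / 3.464
  ≈ 0.866

0.866


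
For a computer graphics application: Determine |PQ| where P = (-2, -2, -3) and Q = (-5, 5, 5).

d = √[(x₂-x₁)² + (y₂-y₁)² + (z₂-z₁)²]
  = √[(-3)² + 7² + 8²]
  = √[9 + 49 + 64]
  = √122
  ≈ 11.05

11.05


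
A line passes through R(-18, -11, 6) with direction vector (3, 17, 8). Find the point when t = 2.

P(t) = R + t·d
  = (-18 + 3·2, -11 + 17·2, 6 + 8·2)
  = (-18 + 6, -11 + 34, 6 + 16)
  = (-12, 23, 22)

(-12, 23, 22)


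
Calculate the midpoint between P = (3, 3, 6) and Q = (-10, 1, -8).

M = ((x₁+x₂)/2, (y₁+y₂)/2, (z₁+z₂)/2)
  = ((3 - 10)/2, (3 + 1)/2, (6 - 8)/2)
  = (-7/2, 4/2, -2/2)
  = (-3.5, 2, -1)

(-3.5, 2, -1)


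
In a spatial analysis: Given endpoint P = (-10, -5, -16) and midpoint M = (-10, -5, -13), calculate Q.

Q = 2M - P
  = (2·(-10) - (-10), 2·(-5) - (-5), 2·(-13) - (-16))
  = (-20 + 10, -10 + 5, -26 + 16)
  = (-10, -5, -10)

(-10, -5, -10)


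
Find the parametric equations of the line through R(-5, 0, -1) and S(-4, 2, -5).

Direction vector d = S - R = (-4 + 5, 2 + 0, -5 + 1) = (1, 2, -4)
Parametric form r = R + t·d:
x = -5 + t, y = 0 + 2t, z = -1 - 4t

x = -5 + t, y = 0 + 2t, z = -1 - 4t


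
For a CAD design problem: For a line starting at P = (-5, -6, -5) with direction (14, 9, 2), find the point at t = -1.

P(t) = P + t·d
  = (-5 + 14·(-1), -6 + 9·(-1), -5 + 2·(-1))
  = (-5 - 14, -6 - 9, -5 - 2)
  = (-19, -15, -7)

(-19, -15, -7)


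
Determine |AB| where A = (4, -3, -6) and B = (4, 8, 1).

d = √[(x₂-x₁)² + (y₂-y₁)² + (z₂-z₁)²]
  = √[0² + 11² + 7²]
  = √[0 + 121 + 49]
  = √170
  ≈ 13.04

13.04


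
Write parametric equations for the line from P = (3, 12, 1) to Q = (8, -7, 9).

Direction vector d = Q - P = (8 - 3, -7 - 12, 9 - 1) = (5, -19, 8)
Parametric form r = P + t·d:
x = 3 + 5t, y = 12 - 19t, z = 1 + 8t

x = 3 + 5t, y = 12 - 19t, z = 1 + 8t


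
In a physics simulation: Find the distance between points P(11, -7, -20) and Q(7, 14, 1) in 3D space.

d = √[(x₂-x₁)² + (y₂-y₁)² + (z₂-z₁)²]
  = √[(-4)² + 21² + 21²]
  = √[16 + 441 + 441]
  = √898
  ≈ 29.97

29.97


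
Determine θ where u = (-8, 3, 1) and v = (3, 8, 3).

u·v = (-8)·3 + 3·8 + 1·3 = -24 + 24 + 3 = 3
|u| = √((-8)² + 3² + 1²) = √74 ≈ 8.602
|v| = √(3² + 8² + 3²) = √82 ≈ 9.055
cos θ = (u·v)/(|u||v|) = 3/(8.602·9.055) ≈ 0.03851
θ = arccos(0.03851) ≈ 87.79°

87.79°


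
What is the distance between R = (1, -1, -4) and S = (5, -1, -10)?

d = √[(x₂-x₁)² + (y₂-y₁)² + (z₂-z₁)²]
  = √[4² + 0² + (-6)²]
  = √[16 + 0 + 36]
  = √52
  ≈ 7.211

7.211


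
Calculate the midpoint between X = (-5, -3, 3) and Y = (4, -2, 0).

M = ((x₁+x₂)/2, (y₁+y₂)/2, (z₁+z₂)/2)
  = ((-5 + 4)/2, (-3 - 2)/2, (3 + 0)/2)
  = (-1/2, -5/2, 3/2)
  = (-0.5, -2.5, 1.5)

(-0.5, -2.5, 1.5)


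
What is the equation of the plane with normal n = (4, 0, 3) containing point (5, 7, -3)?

The plane through P with normal n = (a, b, c) satisfies n·(r - P) = 0,
i.e. ax + by + cz = a·x₀ + b·y₀ + c·z₀.
d = 4·5 + 0·7 + 3·(-3)
  = 20 + 0 - 9
  = 11
Equation: 4x + 3z = 11

4x + 3z = 11


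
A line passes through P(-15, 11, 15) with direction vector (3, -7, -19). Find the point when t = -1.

P(t) = P + t·d
  = (-15 + 3·(-1), 11 + (-7)·(-1), 15 + (-19)·(-1))
  = (-15 - 3, 11 + 7, 15 + 19)
  = (-18, 18, 34)

(-18, 18, 34)


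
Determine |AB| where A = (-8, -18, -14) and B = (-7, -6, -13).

d = √[(x₂-x₁)² + (y₂-y₁)² + (z₂-z₁)²]
  = √[1² + 12² + 1²]
  = √[1 + 144 + 1]
  = √146
  ≈ 12.08

12.08


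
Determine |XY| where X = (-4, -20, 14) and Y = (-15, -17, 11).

d = √[(x₂-x₁)² + (y₂-y₁)² + (z₂-z₁)²]
  = √[(-11)² + 3² + (-3)²]
  = √[121 + 9 + 9]
  = √139
  ≈ 11.79

11.79


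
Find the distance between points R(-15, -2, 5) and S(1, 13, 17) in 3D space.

d = √[(x₂-x₁)² + (y₂-y₁)² + (z₂-z₁)²]
  = √[16² + 15² + 12²]
  = √[256 + 225 + 144]
  = √625
  ≈ 25

25


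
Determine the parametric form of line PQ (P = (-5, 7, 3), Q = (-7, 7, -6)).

Direction vector d = Q - P = (-7 + 5, 7 - 7, -6 - 3) = (-2, 0, -9)
Parametric form r = P + t·d:
x = -5 - 2t, y = 7, z = 3 - 9t

x = -5 - 2t, y = 7, z = 3 - 9t


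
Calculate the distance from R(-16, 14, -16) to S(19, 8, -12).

d = √[(x₂-x₁)² + (y₂-y₁)² + (z₂-z₁)²]
  = √[35² + (-6)² + 4²]
  = √[1225 + 36 + 16]
  = √1277
  ≈ 35.74

35.74


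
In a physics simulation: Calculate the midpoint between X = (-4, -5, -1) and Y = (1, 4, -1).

M = ((x₁+x₂)/2, (y₁+y₂)/2, (z₁+z₂)/2)
  = ((-4 + 1)/2, (-5 + 4)/2, (-1 - 1)/2)
  = (-3/2, -1/2, -2/2)
  = (-1.5, -0.5, -1)

(-1.5, -0.5, -1)


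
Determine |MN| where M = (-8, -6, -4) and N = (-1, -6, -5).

d = √[(x₂-x₁)² + (y₂-y₁)² + (z₂-z₁)²]
  = √[7² + 0² + (-1)²]
  = √[49 + 0 + 1]
  = √50
  ≈ 7.071

7.071


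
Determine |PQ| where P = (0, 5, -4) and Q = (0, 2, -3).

d = √[(x₂-x₁)² + (y₂-y₁)² + (z₂-z₁)²]
  = √[0² + (-3)² + 1²]
  = √[0 + 9 + 1]
  = √10
  ≈ 3.162

3.162


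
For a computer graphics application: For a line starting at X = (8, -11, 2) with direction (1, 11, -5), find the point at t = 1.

P(t) = X + t·d
  = (8 + 1·1, -11 + 11·1, 2 + (-5)·1)
  = (8 + 1, -11 + 11, 2 - 5)
  = (9, 0, -3)

(9, 0, -3)


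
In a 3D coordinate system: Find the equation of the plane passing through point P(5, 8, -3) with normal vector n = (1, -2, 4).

The plane through P with normal n = (a, b, c) satisfies n·(r - P) = 0,
i.e. ax + by + cz = a·x₀ + b·y₀ + c·z₀.
d = 1·5 + (-2)·8 + 4·(-3)
  = 5 - 16 - 12
  = -23
Equation: x - 2y + 4z = -23

x - 2y + 4z = -23


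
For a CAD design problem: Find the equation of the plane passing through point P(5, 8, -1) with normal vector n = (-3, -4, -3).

The plane through P with normal n = (a, b, c) satisfies n·(r - P) = 0,
i.e. ax + by + cz = a·x₀ + b·y₀ + c·z₀.
d = (-3)·5 + (-4)·8 + (-3)·(-1)
  = -15 - 32 + 3
  = -44
Equation: -3x - 4y - 3z = -44

-3x - 4y - 3z = -44


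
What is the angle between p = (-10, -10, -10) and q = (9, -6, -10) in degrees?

p·q = (-10)·9 + (-10)·(-6) + (-10)·(-10) = -90 + 60 + 100 = 70
|p| = √((-10)² + (-10)² + (-10)²) = √300 ≈ 17.32
|q| = √(9² + (-6)² + (-10)²) = √217 ≈ 14.73
cos θ = (p·q)/(|p||q|) = 70/(17.32·14.73) ≈ 0.2744
θ = arccos(0.2744) ≈ 74.08°

74.08°


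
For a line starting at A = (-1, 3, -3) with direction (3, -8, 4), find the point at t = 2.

P(t) = A + t·d
  = (-1 + 3·2, 3 + (-8)·2, -3 + 4·2)
  = (-1 + 6, 3 - 16, -3 + 8)
  = (5, -13, 5)

(5, -13, 5)


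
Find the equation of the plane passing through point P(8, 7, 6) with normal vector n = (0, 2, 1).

The plane through P with normal n = (a, b, c) satisfies n·(r - P) = 0,
i.e. ax + by + cz = a·x₀ + b·y₀ + c·z₀.
d = 0·8 + 2·7 + 1·6
  = 0 + 14 + 6
  = 20
Equation: 2y + z = 20

2y + z = 20


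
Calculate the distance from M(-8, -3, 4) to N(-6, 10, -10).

d = √[(x₂-x₁)² + (y₂-y₁)² + (z₂-z₁)²]
  = √[2² + 13² + (-14)²]
  = √[4 + 169 + 196]
  = √369
  ≈ 19.21

19.21


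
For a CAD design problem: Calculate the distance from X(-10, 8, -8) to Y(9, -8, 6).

d = √[(x₂-x₁)² + (y₂-y₁)² + (z₂-z₁)²]
  = √[19² + (-16)² + 14²]
  = √[361 + 256 + 196]
  = √813
  ≈ 28.51

28.51


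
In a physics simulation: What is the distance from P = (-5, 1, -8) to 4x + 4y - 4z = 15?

distance = |a·x₀ + b·y₀ + c·z₀ - d| / √(a² + b² + c²)
  = |4·(-5) + 4·1 + (-4)·(-8) - 15| / √(4² + 4² + (-4)²)
  = |-20 + 4 + 32 - 15| / √(16 + 16 + 16)
  = |1| / √48
  = 1 / 6.928
  ≈ 0.1443

0.1443


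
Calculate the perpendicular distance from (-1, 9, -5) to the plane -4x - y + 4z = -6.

distance = |a·x₀ + b·y₀ + c·z₀ - d| / √(a² + b² + c²)
  = |(-4)·(-1) + (-1)·9 + 4·(-5) - (-6)| / √((-4)² + (-1)² + 4²)
  = |4 - 9 - 20 + 6| / √(16 + 1 + 16)
  = |-19| / √33
  = 19 / 5.745
  ≈ 3.307

3.307


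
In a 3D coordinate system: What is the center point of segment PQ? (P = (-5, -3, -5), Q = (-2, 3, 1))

M = ((x₁+x₂)/2, (y₁+y₂)/2, (z₁+z₂)/2)
  = ((-5 - 2)/2, (-3 + 3)/2, (-5 + 1)/2)
  = (-7/2, 0/2, -4/2)
  = (-3.5, 0, -2)

(-3.5, 0, -2)


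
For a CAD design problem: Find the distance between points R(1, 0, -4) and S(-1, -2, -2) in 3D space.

d = √[(x₂-x₁)² + (y₂-y₁)² + (z₂-z₁)²]
  = √[(-2)² + (-2)² + 2²]
  = √[4 + 4 + 4]
  = √12
  ≈ 3.464

3.464


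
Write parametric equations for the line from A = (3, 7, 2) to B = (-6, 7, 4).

Direction vector d = B - A = (-6 - 3, 7 - 7, 4 - 2) = (-9, 0, 2)
Parametric form r = A + t·d:
x = 3 - 9t, y = 7, z = 2 + 2t

x = 3 - 9t, y = 7, z = 2 + 2t


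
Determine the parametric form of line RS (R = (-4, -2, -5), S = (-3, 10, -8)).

Direction vector d = S - R = (-3 + 4, 10 + 2, -8 + 5) = (1, 12, -3)
Parametric form r = R + t·d:
x = -4 + t, y = -2 + 12t, z = -5 - 3t

x = -4 + t, y = -2 + 12t, z = -5 - 3t


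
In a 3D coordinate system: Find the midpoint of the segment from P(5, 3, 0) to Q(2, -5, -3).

M = ((x₁+x₂)/2, (y₁+y₂)/2, (z₁+z₂)/2)
  = ((5 + 2)/2, (3 - 5)/2, (0 - 3)/2)
  = (7/2, -2/2, -3/2)
  = (3.5, -1, -1.5)

(3.5, -1, -1.5)


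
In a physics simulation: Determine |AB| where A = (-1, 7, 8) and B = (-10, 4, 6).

d = √[(x₂-x₁)² + (y₂-y₁)² + (z₂-z₁)²]
  = √[(-9)² + (-3)² + (-2)²]
  = √[81 + 9 + 4]
  = √94
  ≈ 9.695

9.695


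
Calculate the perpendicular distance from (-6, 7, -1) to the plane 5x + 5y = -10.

distance = |a·x₀ + b·y₀ + c·z₀ - d| / √(a² + b² + c²)
  = |5·(-6) + 5·7 + 0·(-1) - (-10)| / √(5² + 5² + 0²)
  = |-30 + 35 + 0 + 10| / √(25 + 25 + 0)
  = |15| / √50
  = 15 / 7.071
  ≈ 2.121

2.121


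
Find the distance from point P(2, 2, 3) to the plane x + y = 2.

distance = |a·x₀ + b·y₀ + c·z₀ - d| / √(a² + b² + c²)
  = |1·2 + 1·2 + 0·3 - 2| / √(1² + 1² + 0²)
  = |2 + 2 + 0 - 2| / √(1 + 1 + 0)
  = |2| / √2
  = 2 / 1.414
  ≈ 1.414

1.414


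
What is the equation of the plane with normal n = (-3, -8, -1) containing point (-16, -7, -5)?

The plane through P with normal n = (a, b, c) satisfies n·(r - P) = 0,
i.e. ax + by + cz = a·x₀ + b·y₀ + c·z₀.
d = (-3)·(-16) + (-8)·(-7) + (-1)·(-5)
  = 48 + 56 + 5
  = 109
Equation: -3x - 8y - z = 109

-3x - 8y - z = 109


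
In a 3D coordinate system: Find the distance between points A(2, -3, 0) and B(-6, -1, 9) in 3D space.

d = √[(x₂-x₁)² + (y₂-y₁)² + (z₂-z₁)²]
  = √[(-8)² + 2² + 9²]
  = √[64 + 4 + 81]
  = √149
  ≈ 12.21

12.21


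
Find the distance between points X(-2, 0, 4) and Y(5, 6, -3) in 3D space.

d = √[(x₂-x₁)² + (y₂-y₁)² + (z₂-z₁)²]
  = √[7² + 6² + (-7)²]
  = √[49 + 36 + 49]
  = √134
  ≈ 11.58

11.58


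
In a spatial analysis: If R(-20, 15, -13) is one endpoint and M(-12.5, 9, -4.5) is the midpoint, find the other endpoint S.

S = 2M - R
  = (2·(-12.5) - (-20), 2·9 - 15, 2·(-4.5) - (-13))
  = (-25 + 20, 18 - 15, -9 + 13)
  = (-5, 3, 4)

(-5, 3, 4)


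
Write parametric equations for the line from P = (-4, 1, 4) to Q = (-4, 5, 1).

Direction vector d = Q - P = (-4 + 4, 5 - 1, 1 - 4) = (0, 4, -3)
Parametric form r = P + t·d:
x = -4, y = 1 + 4t, z = 4 - 3t

x = -4, y = 1 + 4t, z = 4 - 3t


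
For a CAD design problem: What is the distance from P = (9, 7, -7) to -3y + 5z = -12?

distance = |a·x₀ + b·y₀ + c·z₀ - d| / √(a² + b² + c²)
  = |0·9 + (-3)·7 + 5·(-7) - (-12)| / √(0² + (-3)² + 5²)
  = |0 - 21 - 35 + 12| / √(0 + 9 + 25)
  = |-44| / √34
  = 44 / 5.831
  ≈ 7.546

7.546


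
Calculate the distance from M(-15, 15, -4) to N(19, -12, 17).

d = √[(x₂-x₁)² + (y₂-y₁)² + (z₂-z₁)²]
  = √[34² + (-27)² + 21²]
  = √[1156 + 729 + 441]
  = √2326
  ≈ 48.23

48.23


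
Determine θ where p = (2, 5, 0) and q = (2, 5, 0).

p·q = 2·2 + 5·5 + 0·0 = 4 + 25 + 0 = 29
|p| = √(2² + 5² + 0²) = √29 ≈ 5.385
|q| = √(2² + 5² + 0²) = √29 ≈ 5.385
cos θ = (p·q)/(|p||q|) = 29/(5.385·5.385) ≈ 1
θ = arccos(1) ≈ 0°

0°


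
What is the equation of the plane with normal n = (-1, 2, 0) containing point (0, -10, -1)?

The plane through P with normal n = (a, b, c) satisfies n·(r - P) = 0,
i.e. ax + by + cz = a·x₀ + b·y₀ + c·z₀.
d = (-1)·0 + 2·(-10) + 0·(-1)
  = 0 - 20 + 0
  = -20
Equation: -x + 2y = -20

-x + 2y = -20


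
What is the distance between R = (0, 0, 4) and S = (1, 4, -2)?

d = √[(x₂-x₁)² + (y₂-y₁)² + (z₂-z₁)²]
  = √[1² + 4² + (-6)²]
  = √[1 + 16 + 36]
  = √53
  ≈ 7.28

7.28


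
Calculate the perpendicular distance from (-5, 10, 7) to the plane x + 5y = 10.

distance = |a·x₀ + b·y₀ + c·z₀ - d| / √(a² + b² + c²)
  = |1·(-5) + 5·10 + 0·7 - 10| / √(1² + 5² + 0²)
  = |-5 + 50 + 0 - 10| / √(1 + 25 + 0)
  = |35| / √26
  = 35 / 5.099
  ≈ 6.864

6.864


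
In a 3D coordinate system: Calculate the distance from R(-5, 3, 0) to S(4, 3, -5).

d = √[(x₂-x₁)² + (y₂-y₁)² + (z₂-z₁)²]
  = √[9² + 0² + (-5)²]
  = √[81 + 0 + 25]
  = √106
  ≈ 10.3

10.3


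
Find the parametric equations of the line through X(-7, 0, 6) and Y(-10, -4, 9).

Direction vector d = Y - X = (-10 + 7, -4 + 0, 9 - 6) = (-3, -4, 3)
Parametric form r = X + t·d:
x = -7 - 3t, y = 0 - 4t, z = 6 + 3t

x = -7 - 3t, y = 0 - 4t, z = 6 + 3t


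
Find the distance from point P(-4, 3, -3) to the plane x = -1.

distance = |a·x₀ + b·y₀ + c·z₀ - d| / √(a² + b² + c²)
  = |1·(-4) + 0·3 + 0·(-3) - (-1)| / √(1² + 0² + 0²)
  = |-4 + 0 + 0 + 1| / √(1 + 0 + 0)
  = |-3| / √1
  = 3 / 1
  ≈ 3

3


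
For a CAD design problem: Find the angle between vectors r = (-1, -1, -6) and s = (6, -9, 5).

r·s = (-1)·6 + (-1)·(-9) + (-6)·5 = -6 + 9 - 30 = -27
|r| = √((-1)² + (-1)² + (-6)²) = √38 ≈ 6.164
|s| = √(6² + (-9)² + 5²) = √142 ≈ 11.92
cos θ = (r·s)/(|r||s|) = -27/(6.164·11.92) ≈ -0.3676
θ = arccos(-0.3676) ≈ 111.6°

111.6°


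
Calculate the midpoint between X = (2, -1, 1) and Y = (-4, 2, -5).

M = ((x₁+x₂)/2, (y₁+y₂)/2, (z₁+z₂)/2)
  = ((2 - 4)/2, (-1 + 2)/2, (1 - 5)/2)
  = (-2/2, 1/2, -4/2)
  = (-1, 0.5, -2)

(-1, 0.5, -2)


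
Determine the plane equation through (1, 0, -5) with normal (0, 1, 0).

The plane through P with normal n = (a, b, c) satisfies n·(r - P) = 0,
i.e. ax + by + cz = a·x₀ + b·y₀ + c·z₀.
d = 0·1 + 1·0 + 0·(-5)
  = 0 + 0 + 0
  = 0
Equation: y = 0

y = 0


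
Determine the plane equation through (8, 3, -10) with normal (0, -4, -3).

The plane through P with normal n = (a, b, c) satisfies n·(r - P) = 0,
i.e. ax + by + cz = a·x₀ + b·y₀ + c·z₀.
d = 0·8 + (-4)·3 + (-3)·(-10)
  = 0 - 12 + 30
  = 18
Equation: -4y - 3z = 18

-4y - 3z = 18


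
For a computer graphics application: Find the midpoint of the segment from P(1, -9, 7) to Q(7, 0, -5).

M = ((x₁+x₂)/2, (y₁+y₂)/2, (z₁+z₂)/2)
  = ((1 + 7)/2, (-9 + 0)/2, (7 - 5)/2)
  = (8/2, -9/2, 2/2)
  = (4, -4.5, 1)

(4, -4.5, 1)


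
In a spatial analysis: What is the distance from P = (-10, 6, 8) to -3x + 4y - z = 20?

distance = |a·x₀ + b·y₀ + c·z₀ - d| / √(a² + b² + c²)
  = |(-3)·(-10) + 4·6 + (-1)·8 - 20| / √((-3)² + 4² + (-1)²)
  = |30 + 24 - 8 - 20| / √(9 + 16 + 1)
  = |26| / √26
  = 26 / 5.099
  ≈ 5.099

5.099


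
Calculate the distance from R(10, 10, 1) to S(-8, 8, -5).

d = √[(x₂-x₁)² + (y₂-y₁)² + (z₂-z₁)²]
  = √[(-18)² + (-2)² + (-6)²]
  = √[324 + 4 + 36]
  = √364
  ≈ 19.08

19.08


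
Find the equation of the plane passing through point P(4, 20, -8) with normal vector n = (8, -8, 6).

The plane through P with normal n = (a, b, c) satisfies n·(r - P) = 0,
i.e. ax + by + cz = a·x₀ + b·y₀ + c·z₀.
d = 8·4 + (-8)·20 + 6·(-8)
  = 32 - 160 - 48
  = -176
Equation: 8x - 8y + 6z = -176

8x - 8y + 6z = -176


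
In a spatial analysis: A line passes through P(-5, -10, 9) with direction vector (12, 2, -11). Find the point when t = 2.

P(t) = P + t·d
  = (-5 + 12·2, -10 + 2·2, 9 + (-11)·2)
  = (-5 + 24, -10 + 4, 9 - 22)
  = (19, -6, -13)

(19, -6, -13)


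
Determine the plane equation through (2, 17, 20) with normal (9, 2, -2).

The plane through P with normal n = (a, b, c) satisfies n·(r - P) = 0,
i.e. ax + by + cz = a·x₀ + b·y₀ + c·z₀.
d = 9·2 + 2·17 + (-2)·20
  = 18 + 34 - 40
  = 12
Equation: 9x + 2y - 2z = 12

9x + 2y - 2z = 12
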